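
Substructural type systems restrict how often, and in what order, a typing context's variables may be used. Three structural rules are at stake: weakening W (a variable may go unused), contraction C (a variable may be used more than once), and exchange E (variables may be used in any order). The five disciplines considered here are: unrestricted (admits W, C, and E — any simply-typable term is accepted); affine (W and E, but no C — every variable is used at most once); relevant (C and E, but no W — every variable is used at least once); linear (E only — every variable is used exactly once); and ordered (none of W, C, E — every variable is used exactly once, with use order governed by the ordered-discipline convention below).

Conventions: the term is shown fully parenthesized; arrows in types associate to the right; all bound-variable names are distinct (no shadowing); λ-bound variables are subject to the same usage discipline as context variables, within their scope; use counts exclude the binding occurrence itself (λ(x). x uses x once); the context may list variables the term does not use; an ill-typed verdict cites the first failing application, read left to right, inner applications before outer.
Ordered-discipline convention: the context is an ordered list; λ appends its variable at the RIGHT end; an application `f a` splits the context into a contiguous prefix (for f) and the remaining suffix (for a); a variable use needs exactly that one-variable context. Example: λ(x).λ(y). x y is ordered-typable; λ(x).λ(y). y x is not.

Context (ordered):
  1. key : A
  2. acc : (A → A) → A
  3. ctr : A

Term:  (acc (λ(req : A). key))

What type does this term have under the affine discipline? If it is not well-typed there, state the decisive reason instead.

term : A
use counts: key ×1; acc ×1; ctr ×0; req (bound) ×0
use order (left to right): acc, key
typing: well-typed at A
all disciplines: ordered ✗ · linear ✗ · affine ✓ · relevant ✗ · unrestricted ✓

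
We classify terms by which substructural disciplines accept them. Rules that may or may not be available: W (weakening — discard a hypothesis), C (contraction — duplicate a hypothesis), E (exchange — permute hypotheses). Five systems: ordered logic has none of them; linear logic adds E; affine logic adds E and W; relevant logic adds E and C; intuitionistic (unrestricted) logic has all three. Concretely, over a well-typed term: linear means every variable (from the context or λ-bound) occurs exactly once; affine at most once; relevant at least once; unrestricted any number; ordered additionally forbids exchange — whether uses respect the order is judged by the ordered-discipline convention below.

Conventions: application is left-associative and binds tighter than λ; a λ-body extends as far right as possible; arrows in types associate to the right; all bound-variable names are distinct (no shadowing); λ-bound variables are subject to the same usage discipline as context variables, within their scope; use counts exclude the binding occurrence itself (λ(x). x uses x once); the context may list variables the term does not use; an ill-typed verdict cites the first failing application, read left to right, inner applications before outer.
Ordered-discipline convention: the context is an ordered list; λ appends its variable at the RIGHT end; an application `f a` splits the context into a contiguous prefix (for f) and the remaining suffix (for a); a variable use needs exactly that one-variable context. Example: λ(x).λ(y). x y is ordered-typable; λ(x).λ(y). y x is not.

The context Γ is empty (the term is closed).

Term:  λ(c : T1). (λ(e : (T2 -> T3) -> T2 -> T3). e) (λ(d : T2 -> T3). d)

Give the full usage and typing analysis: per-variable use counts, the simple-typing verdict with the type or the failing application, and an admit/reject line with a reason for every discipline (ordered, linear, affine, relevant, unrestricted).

variable uses: c [bound]: 0; e [bound]: 1; d [bound]: 1
left-to-right use order: e, d
typing: well-typed at T1 -> (T2 -> T3) -> T2 -> T3
ordered: ✗ — unused: c — weakening required
linear: ✗ — unused: c — weakening required
affine: ✓ — none of c, e, d used more than once
relevant: ✗ — unused: c — weakening required
unrestricted: ✓ — simply typable at T1 -> (T2 -> T3) -> T2 -> T3; W, C, E all held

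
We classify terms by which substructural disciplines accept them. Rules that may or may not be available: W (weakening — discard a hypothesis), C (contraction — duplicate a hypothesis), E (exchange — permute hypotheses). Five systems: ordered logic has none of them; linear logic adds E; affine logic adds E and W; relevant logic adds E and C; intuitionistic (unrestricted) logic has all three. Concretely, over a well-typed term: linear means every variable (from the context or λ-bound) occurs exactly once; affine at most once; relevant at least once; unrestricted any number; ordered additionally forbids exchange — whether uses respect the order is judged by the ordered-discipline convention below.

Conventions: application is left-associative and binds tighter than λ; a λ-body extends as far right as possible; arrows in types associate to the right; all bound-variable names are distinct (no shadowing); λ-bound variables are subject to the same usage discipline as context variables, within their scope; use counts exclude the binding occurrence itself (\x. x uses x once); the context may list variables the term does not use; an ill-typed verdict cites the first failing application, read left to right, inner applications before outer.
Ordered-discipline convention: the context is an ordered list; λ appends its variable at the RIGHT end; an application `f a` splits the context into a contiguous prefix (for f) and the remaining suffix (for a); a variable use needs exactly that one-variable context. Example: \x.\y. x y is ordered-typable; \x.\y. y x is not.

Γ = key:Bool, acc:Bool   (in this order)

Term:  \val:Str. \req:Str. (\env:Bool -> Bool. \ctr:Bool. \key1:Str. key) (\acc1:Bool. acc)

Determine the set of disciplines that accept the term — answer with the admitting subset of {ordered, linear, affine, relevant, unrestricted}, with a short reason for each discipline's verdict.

admitted in: affine, unrestricted
use counts: key ×1; acc ×1; val [bound] ×0; req [bound] ×0; env [bound] ×0; ctr [bound] ×0; key1 [bound] ×0; acc1 [bound] ×0
left-to-right use order: key, acc
typing: well-typed — term : Str -> Str -> Bool -> Str -> Bool
ordered: ✗ — unused: val, req, env, ctr, key1, acc1 — weakening required
linear: ✗ — unused: val, req, env, ctr, key1, acc1 — weakening required
affine: ✓ — key, acc, val, req, env, ctr, key1, acc1: no repeats, contraction unneeded
relevant: ✗ — unused: val, req, env, ctr, key1, acc1 — weakening required
unrestricted: ✓ — simply typable at Str -> Str -> Bool -> Str -> Bool; W, C, E all held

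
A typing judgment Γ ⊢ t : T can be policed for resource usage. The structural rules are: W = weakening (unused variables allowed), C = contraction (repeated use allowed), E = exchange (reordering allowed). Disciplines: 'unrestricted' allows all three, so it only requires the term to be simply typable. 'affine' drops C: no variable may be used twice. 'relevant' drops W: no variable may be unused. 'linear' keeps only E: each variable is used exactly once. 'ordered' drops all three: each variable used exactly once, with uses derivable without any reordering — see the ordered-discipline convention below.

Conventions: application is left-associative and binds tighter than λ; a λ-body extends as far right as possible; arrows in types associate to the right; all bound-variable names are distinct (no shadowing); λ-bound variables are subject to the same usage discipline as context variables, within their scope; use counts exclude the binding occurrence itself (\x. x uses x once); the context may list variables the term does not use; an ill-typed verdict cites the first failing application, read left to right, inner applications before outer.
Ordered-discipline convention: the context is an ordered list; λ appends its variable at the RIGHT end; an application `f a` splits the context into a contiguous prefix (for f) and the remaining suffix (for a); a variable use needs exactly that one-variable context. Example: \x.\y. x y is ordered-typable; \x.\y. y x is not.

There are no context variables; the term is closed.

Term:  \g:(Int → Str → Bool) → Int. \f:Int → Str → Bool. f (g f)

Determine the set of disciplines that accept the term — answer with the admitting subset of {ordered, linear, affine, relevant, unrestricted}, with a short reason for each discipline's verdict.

accepted by: relevant, unrestricted
counts: g (λ-bound) ×1, f (λ-bound) ×2
uses in reading order: f, g, f
typing: ✓ — ((Int → Str → Bool) → Int) → (Int → Str → Bool) → Str → Bool
ordered: ✗ — needs contraction — f ×2
linear: ✗ — needs contraction — f ×2
affine: ✗ — needs contraction — f ×2
relevant: ✓ — at least one use each (g, f)
unrestricted: ✓ — simply typable at ((Int → Str → Bool) → Int) → (Int → Str → Bool) → Str → Bool; W, C, E all held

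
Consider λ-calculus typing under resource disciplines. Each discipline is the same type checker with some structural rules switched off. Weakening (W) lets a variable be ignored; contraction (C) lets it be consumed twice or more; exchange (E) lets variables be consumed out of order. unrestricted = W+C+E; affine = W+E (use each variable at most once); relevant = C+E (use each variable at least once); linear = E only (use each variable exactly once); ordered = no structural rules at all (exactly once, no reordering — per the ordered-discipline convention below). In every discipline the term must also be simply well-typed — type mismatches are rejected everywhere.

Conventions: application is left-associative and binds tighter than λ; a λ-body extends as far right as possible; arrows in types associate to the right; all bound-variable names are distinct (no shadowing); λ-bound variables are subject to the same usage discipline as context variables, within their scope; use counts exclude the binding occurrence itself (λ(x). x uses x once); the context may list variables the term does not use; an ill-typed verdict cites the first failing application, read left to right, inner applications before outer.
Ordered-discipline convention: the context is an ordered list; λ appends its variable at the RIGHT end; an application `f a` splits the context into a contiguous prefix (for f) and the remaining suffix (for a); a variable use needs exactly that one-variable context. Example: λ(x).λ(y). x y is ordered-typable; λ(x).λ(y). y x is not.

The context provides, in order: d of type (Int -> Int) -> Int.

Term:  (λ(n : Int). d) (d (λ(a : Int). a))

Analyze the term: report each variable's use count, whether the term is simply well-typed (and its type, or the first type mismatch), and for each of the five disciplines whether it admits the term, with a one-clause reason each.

counts: d=2; n (bound)=0; a (bound)=1
uses in reading order: d, d, a
typing: well-typed at (Int -> Int) -> Int
ordered: ✗, d ×2 used more than once (contraction); n left unused
linear: ✗, d ×2 used more than once (contraction); n left unused
affine: ✗, d ×2 used more than once (contraction)
relevant: ✗, n left unused
unrestricted: ✓, simply typable at (Int -> Int) -> Int; W, C, E all held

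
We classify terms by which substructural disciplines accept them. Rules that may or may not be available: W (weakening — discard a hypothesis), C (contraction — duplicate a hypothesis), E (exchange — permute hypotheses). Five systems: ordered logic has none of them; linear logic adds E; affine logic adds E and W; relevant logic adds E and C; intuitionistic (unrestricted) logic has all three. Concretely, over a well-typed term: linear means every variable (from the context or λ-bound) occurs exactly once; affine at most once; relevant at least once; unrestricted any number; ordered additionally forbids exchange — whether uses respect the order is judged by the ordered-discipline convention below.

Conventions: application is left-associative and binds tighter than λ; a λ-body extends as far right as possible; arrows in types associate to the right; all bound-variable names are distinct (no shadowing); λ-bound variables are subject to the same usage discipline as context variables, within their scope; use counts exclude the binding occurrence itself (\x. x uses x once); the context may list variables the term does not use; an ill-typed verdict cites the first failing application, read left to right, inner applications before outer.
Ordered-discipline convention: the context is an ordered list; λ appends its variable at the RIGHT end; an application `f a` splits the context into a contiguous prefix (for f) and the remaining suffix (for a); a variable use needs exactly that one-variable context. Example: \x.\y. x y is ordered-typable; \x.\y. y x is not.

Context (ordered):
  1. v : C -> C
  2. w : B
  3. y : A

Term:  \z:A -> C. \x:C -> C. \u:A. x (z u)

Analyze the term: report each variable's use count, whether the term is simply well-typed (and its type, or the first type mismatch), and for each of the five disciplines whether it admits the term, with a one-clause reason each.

use counts: v ×0, w ×0, y ×0, z (bound) ×1, x (bound) ×1, u (bound) ×1
use order (left to right): x, z, u
typing: the term checks, with type (A -> C) -> (C -> C) -> A -> C
ordered: ✗, unused: v, w, y — weakening required
linear: ✗, unused: v, w, y — weakening required
affine: ✓, v, w, y, z, x, u: no repeats, contraction unneeded
relevant: ✗, unused: v, w, y — weakening required
unrestricted: ✓, typability at (A -> C) -> (C -> C) -> A -> C is all that's needed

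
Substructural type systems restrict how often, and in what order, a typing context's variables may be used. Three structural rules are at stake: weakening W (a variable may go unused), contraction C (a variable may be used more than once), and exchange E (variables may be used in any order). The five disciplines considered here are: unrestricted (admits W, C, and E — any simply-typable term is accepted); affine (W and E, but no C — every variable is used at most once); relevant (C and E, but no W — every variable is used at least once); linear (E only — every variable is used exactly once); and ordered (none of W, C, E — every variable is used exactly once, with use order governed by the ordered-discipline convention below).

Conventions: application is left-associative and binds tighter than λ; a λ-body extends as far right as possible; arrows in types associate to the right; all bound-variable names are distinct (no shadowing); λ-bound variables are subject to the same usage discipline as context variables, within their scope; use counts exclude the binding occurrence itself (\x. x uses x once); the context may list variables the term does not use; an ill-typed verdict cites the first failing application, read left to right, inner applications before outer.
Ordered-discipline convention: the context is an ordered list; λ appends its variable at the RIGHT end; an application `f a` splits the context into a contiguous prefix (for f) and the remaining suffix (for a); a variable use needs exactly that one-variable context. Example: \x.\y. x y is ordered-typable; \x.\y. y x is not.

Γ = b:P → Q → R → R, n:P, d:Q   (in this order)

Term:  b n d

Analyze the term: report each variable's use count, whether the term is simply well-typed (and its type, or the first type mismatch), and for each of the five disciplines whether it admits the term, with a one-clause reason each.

usage: b=1, n=1, d=1
uses in reading order: b, n, d
typing: ✓ — R → R
ordered: ✓ — single-use (b, n, d), ordered derivation ok
linear: ✓ — b, n, d: one use apiece
affine: ✓ — at most one use each (b, n, d)
relevant: ✓ — b, n, d: all used, weakening unneeded
unrestricted: ✓ — well-typed at R → R; no restrictions here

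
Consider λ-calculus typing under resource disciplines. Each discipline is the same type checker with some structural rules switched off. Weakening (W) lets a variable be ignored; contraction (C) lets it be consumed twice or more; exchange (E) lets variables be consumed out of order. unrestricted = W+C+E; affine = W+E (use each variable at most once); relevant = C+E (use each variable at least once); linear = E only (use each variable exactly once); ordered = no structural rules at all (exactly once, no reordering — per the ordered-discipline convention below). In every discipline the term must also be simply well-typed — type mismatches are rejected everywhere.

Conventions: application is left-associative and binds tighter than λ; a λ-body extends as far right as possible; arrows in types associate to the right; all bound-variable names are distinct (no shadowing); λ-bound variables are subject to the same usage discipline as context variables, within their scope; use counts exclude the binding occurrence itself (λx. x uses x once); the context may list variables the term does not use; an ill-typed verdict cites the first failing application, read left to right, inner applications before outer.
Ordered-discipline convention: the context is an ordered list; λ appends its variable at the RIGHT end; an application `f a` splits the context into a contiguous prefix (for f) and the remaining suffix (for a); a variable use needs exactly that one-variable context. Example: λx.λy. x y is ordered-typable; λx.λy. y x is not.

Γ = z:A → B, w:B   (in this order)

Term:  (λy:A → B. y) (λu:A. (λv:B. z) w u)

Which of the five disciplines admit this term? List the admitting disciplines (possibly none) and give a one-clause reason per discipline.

admitted in: affine, unrestricted
counts: z ×1; w ×1; y [bound] ×1; u [bound] ×1; v [bound] ×0
uses in reading order: y, z, w, u
typing: well-typed at A → B
ordered: ✗, v left unused
linear: ✗, v left unused
affine: ✓, at most one use each (z, w, y, u, v)
relevant: ✗, v left unused
unrestricted: ✓, typability at A → B is all that's needed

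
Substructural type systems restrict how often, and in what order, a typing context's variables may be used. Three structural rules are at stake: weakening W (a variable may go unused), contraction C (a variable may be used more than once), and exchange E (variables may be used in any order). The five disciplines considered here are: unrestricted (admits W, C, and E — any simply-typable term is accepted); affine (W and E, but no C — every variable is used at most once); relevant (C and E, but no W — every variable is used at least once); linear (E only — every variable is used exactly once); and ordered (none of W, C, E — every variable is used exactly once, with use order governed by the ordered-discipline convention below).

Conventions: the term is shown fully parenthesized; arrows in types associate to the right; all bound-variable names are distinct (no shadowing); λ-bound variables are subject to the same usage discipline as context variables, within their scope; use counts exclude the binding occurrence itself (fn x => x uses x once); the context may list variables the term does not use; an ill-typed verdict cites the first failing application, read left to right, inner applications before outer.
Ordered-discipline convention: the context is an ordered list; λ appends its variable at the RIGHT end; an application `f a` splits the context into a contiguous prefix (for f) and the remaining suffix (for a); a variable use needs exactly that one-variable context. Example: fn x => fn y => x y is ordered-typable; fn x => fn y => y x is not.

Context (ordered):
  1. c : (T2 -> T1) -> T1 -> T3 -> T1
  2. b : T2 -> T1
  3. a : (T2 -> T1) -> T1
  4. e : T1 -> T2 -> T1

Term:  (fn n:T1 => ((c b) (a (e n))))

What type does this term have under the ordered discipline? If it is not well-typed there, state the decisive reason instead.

term : T1 -> T3 -> T1
use counts: c: 1×, b: 1×, a: 1×, e: 1×, n [bound]: 1×
left-to-right use order: c, b, a, e, n
typing: the term checks, with type T1 -> T3 -> T1
across the five disciplines: ordered ✓, linear ✓, affine ✓, relevant ✓, unrestricted ✓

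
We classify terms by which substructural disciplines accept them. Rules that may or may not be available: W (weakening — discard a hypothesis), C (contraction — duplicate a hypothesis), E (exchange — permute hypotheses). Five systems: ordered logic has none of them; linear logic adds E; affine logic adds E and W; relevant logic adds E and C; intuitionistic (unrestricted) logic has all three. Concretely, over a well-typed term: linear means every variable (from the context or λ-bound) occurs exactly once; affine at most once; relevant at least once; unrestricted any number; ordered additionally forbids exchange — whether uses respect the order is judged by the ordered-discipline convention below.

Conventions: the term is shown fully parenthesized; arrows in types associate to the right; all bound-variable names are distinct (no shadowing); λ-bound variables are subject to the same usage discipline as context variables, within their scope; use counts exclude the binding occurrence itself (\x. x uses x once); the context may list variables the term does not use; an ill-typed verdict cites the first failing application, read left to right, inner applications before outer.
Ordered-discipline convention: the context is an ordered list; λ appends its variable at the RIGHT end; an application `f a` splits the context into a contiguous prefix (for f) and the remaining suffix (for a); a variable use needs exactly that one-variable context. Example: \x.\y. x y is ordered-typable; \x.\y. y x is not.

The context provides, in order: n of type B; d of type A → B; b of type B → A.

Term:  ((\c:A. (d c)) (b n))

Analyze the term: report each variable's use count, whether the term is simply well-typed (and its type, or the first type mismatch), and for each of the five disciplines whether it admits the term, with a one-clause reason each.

variable uses: n: 1×, d: 1×, b: 1×, c (bound): 1×
uses in reading order: d, c, b, n
typing: well-typed — term : B
ordered ✗ (no ordered split (uses run d, c, b, n))
linear ✓ (single use per variable (n, d, b, c))
affine ✓ (n, d, b, c: no repeats, contraction unneeded)
relevant ✓ (every one of n, d, b, c appears)
unrestricted ✓ (well-typed at B; no restrictions here)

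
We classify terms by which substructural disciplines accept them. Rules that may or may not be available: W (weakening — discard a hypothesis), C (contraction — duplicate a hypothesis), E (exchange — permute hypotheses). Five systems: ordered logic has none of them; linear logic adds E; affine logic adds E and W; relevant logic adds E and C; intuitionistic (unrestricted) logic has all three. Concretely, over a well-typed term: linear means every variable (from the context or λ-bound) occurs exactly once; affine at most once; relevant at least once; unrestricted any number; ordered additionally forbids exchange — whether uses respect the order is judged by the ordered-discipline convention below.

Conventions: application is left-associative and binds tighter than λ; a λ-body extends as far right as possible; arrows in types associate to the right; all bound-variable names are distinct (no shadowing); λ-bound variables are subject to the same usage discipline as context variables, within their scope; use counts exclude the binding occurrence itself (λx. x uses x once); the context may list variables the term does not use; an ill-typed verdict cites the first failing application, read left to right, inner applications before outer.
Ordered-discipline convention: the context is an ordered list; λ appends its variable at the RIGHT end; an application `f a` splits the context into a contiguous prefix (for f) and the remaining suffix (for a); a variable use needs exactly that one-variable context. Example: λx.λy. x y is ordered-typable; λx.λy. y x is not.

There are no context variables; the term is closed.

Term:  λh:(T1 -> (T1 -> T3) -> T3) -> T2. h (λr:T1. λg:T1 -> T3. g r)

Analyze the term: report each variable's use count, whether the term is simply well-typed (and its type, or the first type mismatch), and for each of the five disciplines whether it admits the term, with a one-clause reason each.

variable uses: h [bound]: 1×; r [bound]: 1×; g [bound]: 1×
order of uses: h, g, r
typing: ✓ — ((T1 -> (T1 -> T3) -> T3) -> T2) -> T2
ordered ✗ (needs exchange: uses follow h, g, r)
linear ✓ (each of h, r, g used exactly once)
affine ✓ (h, r, g: no repeats, contraction unneeded)
relevant ✓ (none of h, r, g goes unused)
unrestricted ✓ (well-typed at ((T1 -> (T1 -> T3) -> T3) -> T2) -> T2; no restrictions here)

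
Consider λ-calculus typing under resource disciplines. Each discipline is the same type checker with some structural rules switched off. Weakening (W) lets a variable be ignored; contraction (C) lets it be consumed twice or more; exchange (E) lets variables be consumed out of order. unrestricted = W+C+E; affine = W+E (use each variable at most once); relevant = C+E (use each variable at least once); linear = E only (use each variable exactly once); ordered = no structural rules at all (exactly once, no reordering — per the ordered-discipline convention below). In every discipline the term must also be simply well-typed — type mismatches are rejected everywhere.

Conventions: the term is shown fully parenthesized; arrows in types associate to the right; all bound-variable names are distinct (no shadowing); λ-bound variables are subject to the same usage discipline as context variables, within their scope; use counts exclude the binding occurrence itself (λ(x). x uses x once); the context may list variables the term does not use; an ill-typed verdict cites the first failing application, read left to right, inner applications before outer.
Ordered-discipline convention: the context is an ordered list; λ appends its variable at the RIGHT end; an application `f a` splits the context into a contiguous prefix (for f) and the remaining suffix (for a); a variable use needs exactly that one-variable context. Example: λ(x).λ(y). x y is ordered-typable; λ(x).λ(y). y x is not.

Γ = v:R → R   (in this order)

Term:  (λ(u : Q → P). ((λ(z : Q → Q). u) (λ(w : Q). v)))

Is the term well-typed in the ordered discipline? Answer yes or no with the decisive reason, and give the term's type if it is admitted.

no — the type mismatch rejects it
usage: v: 1×, u [bound]: 1×, z [bound]: 0×, w [bound]: 0×
order of uses: u, v
typing: ill-typed: an application expects Q → Q but receives Q → R → R
across the five disciplines: ordered ✗ · linear ✗ · affine ✗ · relevant ✗ · unrestricted ✗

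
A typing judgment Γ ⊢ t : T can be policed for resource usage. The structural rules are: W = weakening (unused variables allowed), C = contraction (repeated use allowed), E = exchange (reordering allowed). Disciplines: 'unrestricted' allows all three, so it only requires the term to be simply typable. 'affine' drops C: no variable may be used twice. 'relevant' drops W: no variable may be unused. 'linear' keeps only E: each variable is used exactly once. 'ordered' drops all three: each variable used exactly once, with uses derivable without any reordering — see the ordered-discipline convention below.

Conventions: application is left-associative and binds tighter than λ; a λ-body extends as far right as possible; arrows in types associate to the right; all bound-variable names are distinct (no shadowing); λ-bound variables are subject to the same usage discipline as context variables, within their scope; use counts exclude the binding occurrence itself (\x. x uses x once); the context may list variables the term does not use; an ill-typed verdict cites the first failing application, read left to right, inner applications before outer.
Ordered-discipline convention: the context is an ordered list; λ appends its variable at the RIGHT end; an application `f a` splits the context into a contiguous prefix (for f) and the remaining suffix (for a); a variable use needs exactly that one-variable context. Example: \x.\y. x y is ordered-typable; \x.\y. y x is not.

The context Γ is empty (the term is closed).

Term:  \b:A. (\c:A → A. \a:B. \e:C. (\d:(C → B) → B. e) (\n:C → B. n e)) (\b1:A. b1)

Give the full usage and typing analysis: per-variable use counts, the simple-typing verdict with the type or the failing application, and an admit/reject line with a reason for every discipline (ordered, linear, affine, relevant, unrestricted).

variable uses: b [bound]=0; c [bound]=0; a [bound]=0; e [bound]=2; d [bound]=0; n [bound]=1; b1 [bound]=1
uses in reading order: e, n, e, b1
typing: the term checks, with type A → B → C → C
ordered: ✗ — needs contraction — e ×2; b, c, a, d left unused
linear: ✗ — needs contraction — e ×2; b, c, a, d left unused
affine: ✗ — needs contraction — e ×2
relevant: ✗ — b, c, a, d left unused
unrestricted: ✓ — typability at A → B → C → C is all that's needed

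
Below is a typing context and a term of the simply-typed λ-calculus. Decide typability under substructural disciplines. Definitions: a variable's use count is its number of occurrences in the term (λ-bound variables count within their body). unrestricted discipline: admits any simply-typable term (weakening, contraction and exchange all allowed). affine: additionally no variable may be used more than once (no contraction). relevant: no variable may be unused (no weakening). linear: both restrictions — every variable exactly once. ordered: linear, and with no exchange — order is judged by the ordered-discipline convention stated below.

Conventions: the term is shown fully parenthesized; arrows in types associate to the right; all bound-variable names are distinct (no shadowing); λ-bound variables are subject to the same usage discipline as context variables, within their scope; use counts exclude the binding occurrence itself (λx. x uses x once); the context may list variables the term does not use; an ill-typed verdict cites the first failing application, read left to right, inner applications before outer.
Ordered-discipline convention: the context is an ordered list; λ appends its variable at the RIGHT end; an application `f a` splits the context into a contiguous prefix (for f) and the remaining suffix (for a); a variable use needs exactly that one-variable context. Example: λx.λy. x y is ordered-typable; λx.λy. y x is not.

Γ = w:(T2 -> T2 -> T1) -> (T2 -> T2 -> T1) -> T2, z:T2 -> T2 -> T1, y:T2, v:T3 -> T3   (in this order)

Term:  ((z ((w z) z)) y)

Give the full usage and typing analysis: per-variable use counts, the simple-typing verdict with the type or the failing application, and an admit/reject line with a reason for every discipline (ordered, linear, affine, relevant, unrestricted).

use counts: w: 1×; z: 3×; y: 1×; v: 0×
use order (left to right): z, w, z, z, y
typing: the term checks, with type T1
ordered: ✗ — needs contraction — z ×3; unused: v — weakening required
linear: ✗ — needs contraction — z ×3; unused: v — weakening required
affine: ✗ — needs contraction — z ×3
relevant: ✗ — unused: v — weakening required
unrestricted: ✓ — type-checks (T1) and nothing is barred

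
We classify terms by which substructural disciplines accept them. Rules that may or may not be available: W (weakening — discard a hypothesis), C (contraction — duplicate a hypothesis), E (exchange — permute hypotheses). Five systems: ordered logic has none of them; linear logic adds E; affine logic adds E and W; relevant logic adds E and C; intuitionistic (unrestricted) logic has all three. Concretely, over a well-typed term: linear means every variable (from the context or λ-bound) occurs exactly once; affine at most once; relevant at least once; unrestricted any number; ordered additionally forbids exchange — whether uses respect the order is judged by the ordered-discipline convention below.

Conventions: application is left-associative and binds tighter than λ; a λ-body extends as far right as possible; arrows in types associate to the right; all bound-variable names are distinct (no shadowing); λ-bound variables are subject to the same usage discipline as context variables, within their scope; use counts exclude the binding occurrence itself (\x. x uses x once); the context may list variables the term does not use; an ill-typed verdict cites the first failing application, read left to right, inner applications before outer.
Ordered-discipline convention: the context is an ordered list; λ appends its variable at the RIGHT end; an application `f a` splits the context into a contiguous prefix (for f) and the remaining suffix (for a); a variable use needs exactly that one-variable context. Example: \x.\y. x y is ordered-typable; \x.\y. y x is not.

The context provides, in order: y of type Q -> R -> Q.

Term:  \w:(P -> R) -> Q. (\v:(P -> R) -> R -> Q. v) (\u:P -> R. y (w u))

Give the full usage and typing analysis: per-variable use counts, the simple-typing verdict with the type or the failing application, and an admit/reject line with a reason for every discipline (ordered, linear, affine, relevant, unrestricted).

usage: y: 1×, w [bound]: 1×, v [bound]: 1×, u [bound]: 1×
use order (left to right): v, y, w, u
typing: well-typed at ((P -> R) -> Q) -> (P -> R) -> R -> Q
ordered: ✓, single-use (y, w, v, u), ordered derivation ok
linear: ✓, each of y, w, v, u used exactly once
affine: ✓, none of y, w, v, u used more than once
relevant: ✓, every one of y, w, v, u appears
unrestricted: ✓, type-checks (((P -> R) -> Q) -> (P -> R) -> R -> Q) and nothing is barred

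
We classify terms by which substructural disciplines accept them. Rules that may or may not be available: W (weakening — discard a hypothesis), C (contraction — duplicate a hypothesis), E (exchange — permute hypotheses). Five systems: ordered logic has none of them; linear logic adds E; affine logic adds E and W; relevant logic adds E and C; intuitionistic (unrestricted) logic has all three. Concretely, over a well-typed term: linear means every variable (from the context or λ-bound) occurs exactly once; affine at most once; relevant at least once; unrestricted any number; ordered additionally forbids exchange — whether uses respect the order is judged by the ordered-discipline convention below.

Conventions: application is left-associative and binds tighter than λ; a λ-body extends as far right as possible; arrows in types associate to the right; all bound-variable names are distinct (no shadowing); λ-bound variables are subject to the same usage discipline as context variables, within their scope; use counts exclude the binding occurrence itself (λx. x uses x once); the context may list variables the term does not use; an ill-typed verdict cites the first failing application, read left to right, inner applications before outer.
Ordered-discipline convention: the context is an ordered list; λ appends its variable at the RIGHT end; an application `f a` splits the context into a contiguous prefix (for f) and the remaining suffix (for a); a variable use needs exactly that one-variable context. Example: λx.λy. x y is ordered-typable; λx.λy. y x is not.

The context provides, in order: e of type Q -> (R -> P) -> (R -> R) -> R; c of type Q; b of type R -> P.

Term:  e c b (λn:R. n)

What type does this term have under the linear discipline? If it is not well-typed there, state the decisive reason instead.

term : R
variable uses: e: 1, c: 1, b: 1, n (λ-bound): 1
uses in reading order: e, c, b, n
typing: well-typed — term : R
across the five disciplines: ordered ✓ · linear ✓ · affine ✓ · relevant ✓ · unrestricted ✓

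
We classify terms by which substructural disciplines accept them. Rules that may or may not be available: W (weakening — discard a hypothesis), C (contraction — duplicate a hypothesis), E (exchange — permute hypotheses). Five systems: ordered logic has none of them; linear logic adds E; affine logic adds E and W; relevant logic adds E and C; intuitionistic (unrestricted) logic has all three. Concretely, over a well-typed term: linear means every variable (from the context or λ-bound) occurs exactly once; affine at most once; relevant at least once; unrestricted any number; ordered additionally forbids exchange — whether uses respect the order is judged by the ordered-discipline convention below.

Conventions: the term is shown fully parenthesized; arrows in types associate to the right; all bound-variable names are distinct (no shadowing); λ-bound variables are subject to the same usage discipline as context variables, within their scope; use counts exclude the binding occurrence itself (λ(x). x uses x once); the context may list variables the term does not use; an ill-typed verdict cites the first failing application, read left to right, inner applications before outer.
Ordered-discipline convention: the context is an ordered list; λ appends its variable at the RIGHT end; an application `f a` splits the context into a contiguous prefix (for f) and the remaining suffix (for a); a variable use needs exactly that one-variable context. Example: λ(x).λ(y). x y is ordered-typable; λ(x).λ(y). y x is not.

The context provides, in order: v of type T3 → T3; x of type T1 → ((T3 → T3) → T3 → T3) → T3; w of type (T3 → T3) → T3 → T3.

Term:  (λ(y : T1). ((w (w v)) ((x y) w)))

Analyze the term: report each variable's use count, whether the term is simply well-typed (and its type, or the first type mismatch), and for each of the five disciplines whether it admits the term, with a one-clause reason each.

use counts: v=1; x=1; w=3; y [bound]=1
uses in reading order: w, w, v, x, y, w
typing: the term checks, with type T1 → T3
ordered ✗ (needs contraction — w ×3)
linear ✗ (needs contraction — w ×3)
affine ✗ (needs contraction — w ×3)
relevant ✓ (at least one use each (v, x, w, y))
unrestricted ✓ (typability at T1 → T3 is all that's needed)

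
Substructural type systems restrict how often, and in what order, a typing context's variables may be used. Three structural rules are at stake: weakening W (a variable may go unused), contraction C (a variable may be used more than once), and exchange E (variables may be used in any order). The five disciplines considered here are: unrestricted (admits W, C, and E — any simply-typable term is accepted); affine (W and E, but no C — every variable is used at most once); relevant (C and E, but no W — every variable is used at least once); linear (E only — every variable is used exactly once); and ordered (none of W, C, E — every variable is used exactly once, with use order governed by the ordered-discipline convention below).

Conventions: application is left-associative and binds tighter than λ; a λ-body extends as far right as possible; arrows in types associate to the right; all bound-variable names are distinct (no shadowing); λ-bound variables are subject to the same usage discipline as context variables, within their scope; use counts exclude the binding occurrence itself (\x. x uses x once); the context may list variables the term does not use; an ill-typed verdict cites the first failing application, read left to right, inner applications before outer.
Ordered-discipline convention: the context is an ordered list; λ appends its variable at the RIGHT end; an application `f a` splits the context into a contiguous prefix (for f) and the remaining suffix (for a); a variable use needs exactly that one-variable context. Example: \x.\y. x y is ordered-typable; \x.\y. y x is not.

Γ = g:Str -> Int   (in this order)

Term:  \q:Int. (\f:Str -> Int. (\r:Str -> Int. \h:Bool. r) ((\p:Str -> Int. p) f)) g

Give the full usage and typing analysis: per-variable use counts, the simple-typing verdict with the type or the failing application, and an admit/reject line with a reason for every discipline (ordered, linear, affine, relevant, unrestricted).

counts: g: 1×, q (λ-bound): 0×, f (λ-bound): 1×, r (λ-bound): 1×, h (λ-bound): 0×, p (λ-bound): 1×
uses in reading order: r, p, f, g
typing: well-typed at Int -> Bool -> Str -> Int
ordered: ✗, q, h left unused
linear: ✗, q, h left unused
affine: ✓, none of g, q, f, r, h, p used more than once
relevant: ✗, q, h left unused
unrestricted: ✓, well-typed at Int -> Bool -> Str -> Int; no restrictions here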